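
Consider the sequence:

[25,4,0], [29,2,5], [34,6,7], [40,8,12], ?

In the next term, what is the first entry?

First entry — differences are 4, 5, 6, … (increasing by 1 each time): 25, 29, 34, 40 → 47.

47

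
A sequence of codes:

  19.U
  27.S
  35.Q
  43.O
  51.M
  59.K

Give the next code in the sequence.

First component: +8 each step; 19, 27, 35, 43, 51, 59 → 67.
Letter: U, S, Q, O, M, K → I (letters move back 2 places in the alphabet).
Putting it together: 67.I.

67.I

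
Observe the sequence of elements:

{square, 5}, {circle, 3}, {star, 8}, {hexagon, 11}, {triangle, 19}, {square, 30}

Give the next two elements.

Shape goes square, circle, star, hexagon, triangle, square → circle → star (repeats square → circle → star → hexagon → triangle).
For the second slot, each term is the sum of the two before it: 5, 3, 8, 11, 19, 30 → 49 → 79.
Putting the parts together: {circle, 49} and then {star, 79}.

{circle, 49}, {star, 79}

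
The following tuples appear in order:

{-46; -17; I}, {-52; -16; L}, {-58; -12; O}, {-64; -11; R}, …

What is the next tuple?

First coordinate: -46, -52, -58, -64 → -70 (−6 each step).
Second coordinate: alternating steps +1, +4, +1, +4, …, so -17, -16, -12, -11 → -7.
Letter: letters move forward 3 places in the alphabet, so I, L, O, R → U.
Putting it together: {-70; -7; U}.

{-70; -7; U}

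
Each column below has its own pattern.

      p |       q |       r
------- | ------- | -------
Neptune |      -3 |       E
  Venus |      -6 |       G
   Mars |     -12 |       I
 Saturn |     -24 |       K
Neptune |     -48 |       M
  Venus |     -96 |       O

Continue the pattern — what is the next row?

Column p: repeats Neptune → Venus → Mars → Saturn; Neptune, Venus, Mars, Saturn, Neptune, Venus → Mars.
Column q: -3, -6, -12, -24, -48, -96 → -192 (×2 each step).
Column r: E, G, I, K, M, O → Q (letters move forward 2 places in the alphabet).
Putting it together: Mars  -192  Q.

Mars  -192  Q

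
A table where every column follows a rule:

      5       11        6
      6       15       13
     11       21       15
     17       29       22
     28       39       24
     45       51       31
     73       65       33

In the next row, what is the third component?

Third component — alternating steps +7, +2, +7, +2, …: 6, 13, 15, 22, 24, 31, 33 → 40.

40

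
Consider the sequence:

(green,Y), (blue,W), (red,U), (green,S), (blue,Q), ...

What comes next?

Colour: repeats green → blue → red; green, blue, red, green, blue → red.
Letter: Y, W, U, S, Q → O (letters move back 2 places in the alphabet).
Combining the parts gives (red,O).

(red,O)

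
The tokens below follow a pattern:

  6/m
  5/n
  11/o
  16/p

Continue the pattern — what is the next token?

For the first component, each term is the sum of the two before it: 6, 5, 11, 16 → 27.
Letter: letters move forward 1 place in the alphabet, so m, n, o, p → q.
Combining the parts gives 27/q.

27/q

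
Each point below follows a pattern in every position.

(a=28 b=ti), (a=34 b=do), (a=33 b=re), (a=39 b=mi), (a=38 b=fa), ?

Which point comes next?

(a=44 b=sol)

A: alternating steps +6, −1, +6, −1, …, so 28, 34, 33, 39, 38 → 44.
B — runs through the solfège scale do→ti: ti, do, re, mi, fa → sol.
Putting it together: (a=44 b=sol).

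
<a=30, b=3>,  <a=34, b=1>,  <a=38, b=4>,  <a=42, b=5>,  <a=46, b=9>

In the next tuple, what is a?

A goes 30, 34, 38, 42, 46 → 50 (+4 each step).

50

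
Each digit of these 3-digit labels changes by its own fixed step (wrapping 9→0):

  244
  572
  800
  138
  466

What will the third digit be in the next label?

Third digit: −2 each step, mod 10, so 4, 2, 0, 8, 6 → 4.

4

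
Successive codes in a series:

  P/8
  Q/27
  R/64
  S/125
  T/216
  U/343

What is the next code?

Letter: letters move forward 1 place in the alphabet, so P, Q, R, S, T, U → V.
Second component goes 8, 27, 64, 125, 216, 343 → 512 (perfect cubes: 2³, 3³, 4³, …).
So the next code is V/512.

V/512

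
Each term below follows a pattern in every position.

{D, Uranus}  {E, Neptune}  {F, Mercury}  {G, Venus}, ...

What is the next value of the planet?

Earth

Letter: letters move forward 1 place in the alphabet; D, E, F, G → H.
Planet: runs through the planets Mercury→Neptune; Uranus, Neptune, Mercury, Venus → Earth.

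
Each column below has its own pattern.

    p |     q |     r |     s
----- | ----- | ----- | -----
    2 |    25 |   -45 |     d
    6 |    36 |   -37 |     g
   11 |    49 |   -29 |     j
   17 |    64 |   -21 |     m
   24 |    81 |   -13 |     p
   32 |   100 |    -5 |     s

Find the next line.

41  121  3  v

Column p goes 2, 6, 11, 17, 24, 32 → 41 (differences are 4, 5, 6, … (increasing by 1 each time)).
Column q: perfect squares: 5², 6², 7², …, so 25, 36, 49, 64, 81, 100 → 121.
For the column r, +8 each step: -45, -37, -29, -21, -13, -5 → 3.
Column s: letters move forward 3 places in the alphabet, so d, g, j, m, p, s → v.
Putting it together: 41  121  3  v.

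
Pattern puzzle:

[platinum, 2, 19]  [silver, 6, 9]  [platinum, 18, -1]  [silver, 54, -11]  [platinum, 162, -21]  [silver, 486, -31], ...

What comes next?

Metal — alternates platinum ↔ silver: platinum, silver, platinum, silver, platinum, silver → platinum.
Second coordinate: ×3 each step, so 2, 6, 18, 54, 162, 486 → 1458.
Third coordinate: 19, 9, -1, -11, -21, -31 → -41 (−10 each step).
Combining the parts gives [platinum, 1458, -41].

[platinum, 1458, -41]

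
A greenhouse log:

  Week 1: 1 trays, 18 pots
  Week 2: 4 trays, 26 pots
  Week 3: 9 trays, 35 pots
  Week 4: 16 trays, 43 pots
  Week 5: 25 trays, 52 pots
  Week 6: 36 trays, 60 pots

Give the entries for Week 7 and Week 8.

49 trays, 69 pots; 64 trays, 77 pots

Trays: 1, 4, 9, 16, 25, 36 → 49 → 64 (perfect squares: 1², 2², 3², …).
Pots: 18, 26, 35, 43, 52, 60 → 69 → 77 (alternating steps +8, +9, +8, +9, …).
So the next two lines are 49 trays, 69 pots and 64 trays, 77 pots.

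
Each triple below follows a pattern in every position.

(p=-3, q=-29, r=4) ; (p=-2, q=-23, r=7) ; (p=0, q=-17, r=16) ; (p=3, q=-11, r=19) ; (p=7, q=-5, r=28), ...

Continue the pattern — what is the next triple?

P goes -3, -2, 0, 3, 7 → 12 (differences are 1, 2, 3, … (increasing by 1 each time)).
Q: +6 each step; -29, -23, -17, -11, -5 → 1.
R: 4, 7, 16, 19, 28 → 31 (alternating steps +3, +9, +3, +9, …).
So the next triple is (p=12, q=1, r=31).

(p=12, q=1, r=31)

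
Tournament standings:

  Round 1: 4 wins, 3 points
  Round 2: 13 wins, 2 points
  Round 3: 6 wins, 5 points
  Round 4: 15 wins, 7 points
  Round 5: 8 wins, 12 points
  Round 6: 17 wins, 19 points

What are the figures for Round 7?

10 wins, 31 points

Wins: alternating steps +9, −7, +9, −7, …, so 4, 13, 6, 15, 8, 17 → 10.
For the points, each term is the sum of the two before it: 3, 2, 5, 7, 12, 19 → 31.
Combining the parts gives 10 wins, 31 points.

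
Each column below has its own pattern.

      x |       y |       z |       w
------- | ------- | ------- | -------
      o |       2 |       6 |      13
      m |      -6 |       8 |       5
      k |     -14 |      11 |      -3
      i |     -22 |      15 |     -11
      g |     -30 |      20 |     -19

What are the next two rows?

Column x — letters move back 2 places in the alphabet: o, m, k, i, g → e → c.
Column y: −8 each step; 2, -6, -14, -22, -30 → -38 → -46.
Column z — differences are 2, 3, 4, … (increasing by 1 each time): 6, 8, 11, 15, 20 → 26 → 33.
Column w — always 11 more than the column y: 13, 5, -3, -11, -19 → -27 → -35.
Putting the parts together: e  -38  26  -27 and then c  -46  33  -35.

e  -38  26  -27; c  -46  33  -35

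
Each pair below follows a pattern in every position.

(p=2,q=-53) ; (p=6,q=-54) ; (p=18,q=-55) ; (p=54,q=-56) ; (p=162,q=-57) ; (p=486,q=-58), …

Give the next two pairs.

(p=1458,q=-59), (p=4374,q=-60)

P: 2, 6, 18, 54, 162, 486 → 1458 → 4374 (×3 each step).
For the q, −1 each step: -53, -54, -55, -56, -57, -58 → -59 → -60.
So the next two pairs are (p=1458,q=-59) and (p=4374,q=-60).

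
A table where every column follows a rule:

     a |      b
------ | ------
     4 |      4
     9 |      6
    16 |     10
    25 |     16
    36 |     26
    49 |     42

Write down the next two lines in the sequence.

Column a: perfect squares: 2², 3², 4², …; 4, 9, 16, 25, 36, 49 → 64 → 81.
Column b: each term is the sum of the two before it; 4, 6, 10, 16, 26, 42 → 68 → 110.
Putting the parts together: 64  68 and then 81  110.

64  68; 81  110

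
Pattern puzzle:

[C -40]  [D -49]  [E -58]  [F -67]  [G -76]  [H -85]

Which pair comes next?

For the letter, letters move forward 1 place in the alphabet: C, D, E, F, G, H → I.
Second entry: −9 each step; -40, -49, -58, -67, -76, -85 → -94.
Combining the parts gives [I -94].

[I -94]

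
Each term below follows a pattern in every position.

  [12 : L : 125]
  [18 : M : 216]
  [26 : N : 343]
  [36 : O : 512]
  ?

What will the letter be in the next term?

P

Letter: letters move forward 1 place in the alphabet; L, M, N, O → P.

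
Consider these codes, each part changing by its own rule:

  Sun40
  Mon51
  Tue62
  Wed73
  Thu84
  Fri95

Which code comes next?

Day — runs through the weekdays Mon→Sun: Sun, Mon, Tue, Wed, Thu, Fri → Sat.
Second component: 40, 51, 62, 73, 84, 95 → 106 (+11 each step).
Putting it together: Sat106.

Sat106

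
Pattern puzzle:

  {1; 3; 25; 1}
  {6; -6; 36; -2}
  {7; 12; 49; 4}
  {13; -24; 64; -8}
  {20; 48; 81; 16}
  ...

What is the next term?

First slot: 1, 6, 7, 13, 20 → 33 (each term is the sum of the two before it).
For the second slot, ×(-2) each step: 3, -6, 12, -24, 48 → -96.
Third slot: perfect squares: 5², 6², 7², …; 25, 36, 49, 64, 81 → 100.
Fourth slot goes 1, -2, 4, -8, 16 → -32 (×(-2) each step).
Putting it together: {33; -96; 100; -32}.

{33; -96; 100; -32}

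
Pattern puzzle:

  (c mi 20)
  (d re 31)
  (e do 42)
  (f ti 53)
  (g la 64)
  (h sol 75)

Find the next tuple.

(i fa 86)

Letter: letters move forward 1 place in the alphabet, so c, d, e, f, g, h → i.
Note goes mi, re, do, ti, la, sol → fa (runs backward through the solfège scale do→ti).
Third slot goes 20, 31, 42, 53, 64, 75 → 86 (+11 each step).
Putting it together: (i fa 86).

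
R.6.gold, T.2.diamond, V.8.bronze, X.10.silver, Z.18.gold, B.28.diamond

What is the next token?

Letter — letters move forward 2 places in the alphabet, wrapping Z→A: R, T, V, X, Z, B → D.
Second component — each term is the sum of the two before it: 6, 2, 8, 10, 18, 28 → 46.
Rank: repeats gold → diamond → bronze → silver, so gold, diamond, bronze, silver, gold, diamond → bronze.
Combining the parts gives D.46.bronze.

D.46.bronze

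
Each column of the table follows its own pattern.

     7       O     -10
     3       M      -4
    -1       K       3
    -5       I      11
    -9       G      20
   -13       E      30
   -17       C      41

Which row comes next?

For the first component, −4 each step: 7, 3, -1, -5, -9, -13, -17 → -21.
Letter: letters move back 2 places in the alphabet; O, M, K, I, G, E, C → A.
For the third component, differences are 6, 7, 8, … (increasing by 1 each time): -10, -4, 3, 11, 20, 30, 41 → 53.
Putting it together: -21  A  53.

-21  A  53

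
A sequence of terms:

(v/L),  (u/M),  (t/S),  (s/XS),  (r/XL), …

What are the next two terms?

(q/L), (p/M)

Letter: letters move back 1 place in the alphabet; v, u, t, s, r → q → p.
For the size, runs backward through clothing sizes XS→XL: L, M, S, XS, XL → L → M.
Putting the parts together: (q/L) and then (p/M).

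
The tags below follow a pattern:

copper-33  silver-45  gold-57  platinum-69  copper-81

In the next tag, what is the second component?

93

Second component — +12 each step: 33, 45, 57, 69, 81 → 93.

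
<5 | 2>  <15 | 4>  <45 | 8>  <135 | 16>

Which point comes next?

<405 | 32>

First component goes 5, 15, 45, 135 → 405 (×3 each step).
Second component goes 2, 4, 8, 16 → 32 (×2 each step).
So the next point is <405 | 32>.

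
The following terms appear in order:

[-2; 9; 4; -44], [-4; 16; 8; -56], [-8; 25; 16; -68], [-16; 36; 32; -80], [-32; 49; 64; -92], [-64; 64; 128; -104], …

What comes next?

[-128; 81; 256; -116]

First entry goes -2, -4, -8, -16, -32, -64 → -128 (×2 each step).
Second entry: 9, 16, 25, 36, 49, 64 → 81 (perfect squares: 3², 4², 5², …).
Third entry — ×2 each step: 4, 8, 16, 32, 64, 128 → 256.
Fourth entry: -44, -56, -68, -80, -92, -104 → -116 (−12 each step).
Putting it together: [-128; 81; 256; -116].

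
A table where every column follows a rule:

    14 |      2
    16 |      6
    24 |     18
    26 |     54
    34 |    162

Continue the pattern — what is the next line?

First component — alternating steps +2, +8, +2, +8, …: 14, 16, 24, 26, 34 → 36.
Second component — ×3 each step: 2, 6, 18, 54, 162 → 486.
Putting it together: 36  486.

36  486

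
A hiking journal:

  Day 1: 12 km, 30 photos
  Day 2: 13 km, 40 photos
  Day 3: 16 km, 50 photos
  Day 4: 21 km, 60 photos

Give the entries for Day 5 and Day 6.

Km: differences are 1, 3, 5, … (increasing by 2 each time); 12, 13, 16, 21 → 28 → 37.
Photos goes 30, 40, 50, 60 → 70 → 80 (+10 each step).
Putting the parts together: 28 km, 70 photos and then 37 km, 80 photos.

28 km, 70 photos; 37 km, 80 photos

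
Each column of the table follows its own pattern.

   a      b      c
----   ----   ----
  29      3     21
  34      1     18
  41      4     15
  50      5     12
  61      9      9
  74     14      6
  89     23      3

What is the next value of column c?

Column c: −3 each step; 21, 18, 15, 12, 9, 6, 3 → 0.

0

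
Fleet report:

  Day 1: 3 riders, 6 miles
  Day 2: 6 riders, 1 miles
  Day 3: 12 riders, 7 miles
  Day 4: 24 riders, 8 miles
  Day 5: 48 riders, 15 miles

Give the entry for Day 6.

96 riders, 23 miles

Riders goes 3, 6, 12, 24, 48 → 96 (×2 each step).
Miles goes 6, 1, 7, 8, 15 → 23 (each term is the sum of the two before it).
So the next line is 96 riders, 23 miles.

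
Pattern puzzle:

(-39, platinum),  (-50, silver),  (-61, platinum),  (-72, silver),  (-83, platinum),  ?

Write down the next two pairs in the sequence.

(-94, silver), (-105, platinum)

First coordinate goes -39, -50, -61, -72, -83 → -94 → -105 (−11 each step).
Metal: alternates platinum ↔ silver; platinum, silver, platinum, silver, platinum → silver → platinum.
So the next two pairs are (-94, silver) and (-105, platinum).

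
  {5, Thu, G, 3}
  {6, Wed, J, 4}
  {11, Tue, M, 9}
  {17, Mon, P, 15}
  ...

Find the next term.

First coordinate: each term is the sum of the two before it, so 5, 6, 11, 17 → 28.
Day: runs backward through the weekdays Mon→Sun, so Thu, Wed, Tue, Mon → Sun.
Letter: G, J, M, P → S (letters move forward 3 places in the alphabet).
For the fourth coordinate, always 2 less than the first coordinate: 3, 4, 9, 15 → 26.
So the next term is {28, Sun, S, 26}.

{28, Sun, S, 26}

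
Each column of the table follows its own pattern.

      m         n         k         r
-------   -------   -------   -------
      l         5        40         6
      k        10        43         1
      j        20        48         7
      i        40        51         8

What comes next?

Column m goes l, k, j, i → h (letters move back 1 place in the alphabet).
Column n goes 5, 10, 20, 40 → 80 (×2 each step).
Column k: 40, 43, 48, 51 → 56 (alternating steps +3, +5, +3, +5, …).
Column r — each term is the sum of the two before it: 6, 1, 7, 8 → 15.
So the next row is h  80  56  15.

h  80  56  15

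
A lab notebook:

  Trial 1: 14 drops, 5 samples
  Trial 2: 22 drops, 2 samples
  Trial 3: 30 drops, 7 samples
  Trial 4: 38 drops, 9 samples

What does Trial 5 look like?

Drops: +8 each step, so 14, 22, 30, 38 → 46.
Samples: 5, 2, 7, 9 → 16 (each term is the sum of the two before it).
Putting it together: 46 drops, 16 samples.

46 drops, 16 samples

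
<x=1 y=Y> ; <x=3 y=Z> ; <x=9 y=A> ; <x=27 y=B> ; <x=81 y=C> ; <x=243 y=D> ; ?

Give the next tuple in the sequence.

X — ×3 each step: 1, 3, 9, 27, 81, 243 → 729.
Y: letters move forward 1 place in the alphabet, wrapping Z→A; Y, Z, A, B, C, D → E.
Combining the parts gives <x=729 y=E>.

<x=729 y=E>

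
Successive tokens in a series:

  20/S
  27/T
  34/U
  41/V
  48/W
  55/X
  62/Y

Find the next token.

69/Z

First component: +7 each step, so 20, 27, 34, 41, 48, 55, 62 → 69.
Letter: letters move forward 1 place in the alphabet; S, T, U, V, W, X, Y → Z.
Combining the parts gives 69/Z.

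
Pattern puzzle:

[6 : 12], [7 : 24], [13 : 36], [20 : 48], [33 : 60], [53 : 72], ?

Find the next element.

First coordinate — each term is the sum of the two before it: 6, 7, 13, 20, 33, 53 → 86.
For the second coordinate, +12 each step: 12, 24, 36, 48, 60, 72 → 84.
So the next element is [86 : 84].

[86 : 84]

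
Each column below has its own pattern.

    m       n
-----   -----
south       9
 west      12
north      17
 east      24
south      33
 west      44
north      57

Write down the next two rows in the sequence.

east  72; south  89

For the column m, repeats south → west → north → east: south, west, north, east, south, west, north → east → south.
Column n — differences are 3, 5, 7, … (increasing by 2 each time): 9, 12, 17, 24, 33, 44, 57 → 72 → 89.
So the next two rows are east  72 and south  89.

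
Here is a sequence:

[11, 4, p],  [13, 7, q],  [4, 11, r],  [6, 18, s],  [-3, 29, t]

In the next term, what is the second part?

47

Second part: each term is the sum of the two before it, so 4, 7, 11, 18, 29 → 47.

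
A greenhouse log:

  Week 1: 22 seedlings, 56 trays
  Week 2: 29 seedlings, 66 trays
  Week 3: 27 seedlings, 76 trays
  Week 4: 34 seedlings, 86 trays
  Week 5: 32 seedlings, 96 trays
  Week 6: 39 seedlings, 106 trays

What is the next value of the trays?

116

Seedlings — alternating steps +7, −2, +7, −2, …: 22, 29, 27, 34, 32, 39 → 37.
Trays: +10 each step; 56, 66, 76, 86, 96, 106 → 116.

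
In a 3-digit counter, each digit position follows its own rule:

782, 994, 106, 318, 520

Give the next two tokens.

732, 944

For the first digit, +2 each step, mod 10: 7, 9, 1, 3, 5 → 7 → 9.
For the second digit, +1 each step, mod 10: 8, 9, 0, 1, 2 → 3 → 4.
For the third digit, +2 each step, mod 10: 2, 4, 6, 8, 0 → 2 → 4.
So the next two tokens are 732 and 944.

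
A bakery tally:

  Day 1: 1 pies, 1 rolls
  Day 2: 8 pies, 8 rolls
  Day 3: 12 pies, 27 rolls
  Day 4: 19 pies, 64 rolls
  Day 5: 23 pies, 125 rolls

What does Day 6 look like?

Pies: alternating steps +7, +4, +7, +4, …; 1, 8, 12, 19, 23 → 30.
Rolls — perfect cubes: 1³, 2³, 3³, …: 1, 8, 27, 64, 125 → 216.
Putting it together: 30 pies, 216 rolls.

30 pies, 216 rolls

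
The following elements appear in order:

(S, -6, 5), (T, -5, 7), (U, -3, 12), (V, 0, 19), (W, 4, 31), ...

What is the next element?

Letter: letters move forward 1 place in the alphabet, so S, T, U, V, W → X.
Second value: differences are 1, 2, 3, … (increasing by 1 each time); -6, -5, -3, 0, 4 → 9.
For the third value, each term is the sum of the two before it: 5, 7, 12, 19, 31 → 50.
Combining the parts gives (X, 9, 50).

(X, 9, 50)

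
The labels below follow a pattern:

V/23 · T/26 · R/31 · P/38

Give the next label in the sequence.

N/47

Letter goes V, T, R, P → N (letters move back 2 places in the alphabet).
Second component: differences are 3, 5, 7, … (increasing by 2 each time), so 23, 26, 31, 38 → 47.
Putting it together: N/47.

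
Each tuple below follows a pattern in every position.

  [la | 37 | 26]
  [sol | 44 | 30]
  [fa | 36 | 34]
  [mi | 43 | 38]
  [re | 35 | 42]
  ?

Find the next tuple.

Note: la, sol, fa, mi, re → do (runs backward through the solfège scale do→ti).
Second part: alternating steps +7, −8, +7, −8, …; 37, 44, 36, 43, 35 → 42.
Third part: +4 each step; 26, 30, 34, 38, 42 → 46.
Putting it together: [do | 42 | 46].

[do | 42 | 46]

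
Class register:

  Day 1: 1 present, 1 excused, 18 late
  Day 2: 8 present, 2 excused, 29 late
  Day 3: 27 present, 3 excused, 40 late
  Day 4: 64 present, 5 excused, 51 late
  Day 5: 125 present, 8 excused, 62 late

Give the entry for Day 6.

216 present, 13 excused, 73 late

Present: perfect cubes: 1³, 2³, 3³, …; 1, 8, 27, 64, 125 → 216.
Excused: 1, 2, 3, 5, 8 → 13 (each term is the sum of the two before it).
Late: 18, 29, 40, 51, 62 → 73 (+11 each step).
Combining the parts gives 216 present, 13 excused, 73 late.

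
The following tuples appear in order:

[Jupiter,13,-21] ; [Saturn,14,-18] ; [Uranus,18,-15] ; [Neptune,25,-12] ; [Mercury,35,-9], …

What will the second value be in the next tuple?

48

Planet: runs through the planets Mercury→Neptune, so Jupiter, Saturn, Uranus, Neptune, Mercury → Venus.
Second value: differences are 1, 4, 7, … (increasing by 3 each time); 13, 14, 18, 25, 35 → 48.
For the third value, +3 each step: -21, -18, -15, -12, -9 → -6.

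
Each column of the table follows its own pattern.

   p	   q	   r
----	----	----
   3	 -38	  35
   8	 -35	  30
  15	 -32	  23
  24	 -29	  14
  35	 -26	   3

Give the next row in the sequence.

48  -23  -10

Column p: 3, 8, 15, 24, 35 → 48 (differences are 5, 7, 9, … (increasing by 2 each time)).
Column q: +3 each step, so -38, -35, -32, -29, -26 → -23.
Column r — together with the column p always sums to 38: 35, 30, 23, 14, 3 → -10.
Combining the parts gives 48  -23  -10.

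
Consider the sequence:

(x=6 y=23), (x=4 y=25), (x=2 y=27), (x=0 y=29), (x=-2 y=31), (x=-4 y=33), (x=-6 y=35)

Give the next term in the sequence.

X: −2 each step, so 6, 4, 2, 0, -2, -4, -6 → -8.
Y: 23, 25, 27, 29, 31, 33, 35 → 37 (together with the x always sums to 29).
So the next term is (x=-8 y=37).

(x=-8 y=37)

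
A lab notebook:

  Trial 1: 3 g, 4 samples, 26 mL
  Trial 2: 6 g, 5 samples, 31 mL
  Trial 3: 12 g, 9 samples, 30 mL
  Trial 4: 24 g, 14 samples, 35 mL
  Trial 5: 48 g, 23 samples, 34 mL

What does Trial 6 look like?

G goes 3, 6, 12, 24, 48 → 96 (×2 each step).
Samples: 4, 5, 9, 14, 23 → 37 (each term is the sum of the two before it).
ML — alternating steps +5, −1, +5, −1, …: 26, 31, 30, 35, 34 → 39.
So the next record is 96 g, 37 samples, 39 mL.

96 g, 37 samples, 39 mL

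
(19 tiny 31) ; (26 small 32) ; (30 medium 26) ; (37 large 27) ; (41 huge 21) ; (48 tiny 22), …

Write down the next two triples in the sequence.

(52 small 16), (59 medium 17)

First part goes 19, 26, 30, 37, 41, 48 → 52 → 59 (alternating steps +7, +4, +7, +4, …).
Size — repeats tiny → small → medium → large → huge: tiny, small, medium, large, huge, tiny → small → medium.
Third part: alternating steps +1, −6, +1, −6, …, so 31, 32, 26, 27, 21, 22 → 16 → 17.
Putting the parts together: (52 small 16) and then (59 medium 17).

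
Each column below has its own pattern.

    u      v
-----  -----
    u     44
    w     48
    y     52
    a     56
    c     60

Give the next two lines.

e  64; g  68

Column u: u, w, y, a, c → e → g (letters move forward 2 places in the alphabet, wrapping Z→A).
Column v: +4 each step; 44, 48, 52, 56, 60 → 64 → 68.
So the next two lines are e  64 and g  68.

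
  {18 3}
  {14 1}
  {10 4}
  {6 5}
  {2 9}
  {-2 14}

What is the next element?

First component — −4 each step: 18, 14, 10, 6, 2, -2 → -6.
Second component: each term is the sum of the two before it; 3, 1, 4, 5, 9, 14 → 23.
Combining the parts gives {-6 23}.

{-6 23}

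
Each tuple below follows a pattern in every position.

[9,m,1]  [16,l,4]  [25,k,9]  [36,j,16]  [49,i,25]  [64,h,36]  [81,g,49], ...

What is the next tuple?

First slot: 9, 16, 25, 36, 49, 64, 81 → 100 (perfect squares: 3², 4², 5², …).
Letter: m, l, k, j, i, h, g → f (letters move back 1 place in the alphabet).
Third slot: perfect squares: 1², 2², 3², …, so 1, 4, 9, 16, 25, 36, 49 → 64.
So the next tuple is [100,f,64].

[100,f,64]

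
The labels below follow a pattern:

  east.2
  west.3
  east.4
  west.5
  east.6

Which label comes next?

Direction: alternates east ↔ west; east, west, east, west, east → west.
Second component: +1 each step; 2, 3, 4, 5, 6 → 7.
So the next label is west.7.

west.7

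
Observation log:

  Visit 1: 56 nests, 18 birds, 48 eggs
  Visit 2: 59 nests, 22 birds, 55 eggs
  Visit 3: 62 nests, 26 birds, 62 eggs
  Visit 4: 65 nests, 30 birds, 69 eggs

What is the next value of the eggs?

Nests: +3 each step, so 56, 59, 62, 65 → 68.
Birds: +4 each step; 18, 22, 26, 30 → 34.
For the eggs, +7 each step: 48, 55, 62, 69 → 76.

76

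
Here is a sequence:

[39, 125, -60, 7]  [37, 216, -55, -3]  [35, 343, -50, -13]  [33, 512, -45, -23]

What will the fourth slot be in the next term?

-33

Fourth slot — −10 each step: 7, -3, -13, -23 → -33.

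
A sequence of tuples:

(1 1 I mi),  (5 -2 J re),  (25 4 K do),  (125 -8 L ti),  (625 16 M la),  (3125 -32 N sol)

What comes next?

(15625 64 O fa)

First value: ×5 each step; 1, 5, 25, 125, 625, 3125 → 15625.
For the second value, ×(-2) each step: 1, -2, 4, -8, 16, -32 → 64.
For the letter, letters move forward 1 place in the alphabet: I, J, K, L, M, N → O.
Note: mi, re, do, ti, la, sol → fa (runs backward through the solfège scale do→ti).
So the next tuple is (15625 64 O fa).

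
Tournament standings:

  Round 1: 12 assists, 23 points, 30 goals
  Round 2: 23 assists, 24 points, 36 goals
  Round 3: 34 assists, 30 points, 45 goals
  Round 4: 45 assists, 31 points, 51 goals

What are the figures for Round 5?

Assists: 12, 23, 34, 45 → 56 (+11 each step).
For the points, alternating steps +1, +6, +1, +6, …: 23, 24, 30, 31 → 37.
Goals: 30, 36, 45, 51 → 60 (alternating steps +6, +9, +6, +9, …).
So the next line is 56 assists, 37 points, 60 goals.

56 assists, 37 points, 60 goals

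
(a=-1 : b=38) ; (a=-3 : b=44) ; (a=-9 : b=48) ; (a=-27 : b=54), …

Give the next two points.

(a=-81 : b=58), (a=-243 : b=64)

A goes -1, -3, -9, -27 → -81 → -243 (×3 each step).
B goes 38, 44, 48, 54 → 58 → 64 (alternating steps +6, +4, +6, +4, …).
So the next two points are (a=-81 : b=58) and (a=-243 : b=64).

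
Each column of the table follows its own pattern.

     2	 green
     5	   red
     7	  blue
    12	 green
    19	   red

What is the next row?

First component: each term is the sum of the two before it; 2, 5, 7, 12, 19 → 31.
Colour goes green, red, blue, green, red → blue (repeats green → red → blue).
So the next row is 31  blue.

31  blue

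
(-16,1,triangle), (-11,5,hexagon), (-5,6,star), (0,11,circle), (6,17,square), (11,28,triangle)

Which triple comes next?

First slot: -16, -11, -5, 0, 6, 11 → 17 (alternating steps +5, +6, +5, +6, …).
Second slot: each term is the sum of the two before it, so 1, 5, 6, 11, 17, 28 → 45.
Shape goes triangle, hexagon, star, circle, square, triangle → hexagon (repeats triangle → hexagon → star → circle → square).
Putting it together: (17,45,hexagon).

(17,45,hexagon)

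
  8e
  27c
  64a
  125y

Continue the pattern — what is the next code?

For the first component, perfect cubes: 2³, 3³, 4³, …: 8, 27, 64, 125 → 216.
Letter: letters move back 2 places in the alphabet, wrapping A→Z, so e, c, a, y → w.
Combining the parts gives 216w.

216w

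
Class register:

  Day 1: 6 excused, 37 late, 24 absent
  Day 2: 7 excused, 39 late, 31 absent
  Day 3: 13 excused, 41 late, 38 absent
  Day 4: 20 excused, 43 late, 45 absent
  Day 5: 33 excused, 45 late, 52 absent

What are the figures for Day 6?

53 excused, 47 late, 59 absent

Excused: each term is the sum of the two before it, so 6, 7, 13, 20, 33 → 53.
For the late, +2 each step: 37, 39, 41, 43, 45 → 47.
For the absent, +7 each step: 24, 31, 38, 45, 52 → 59.
Combining the parts gives 53 excused, 47 late, 59 absent.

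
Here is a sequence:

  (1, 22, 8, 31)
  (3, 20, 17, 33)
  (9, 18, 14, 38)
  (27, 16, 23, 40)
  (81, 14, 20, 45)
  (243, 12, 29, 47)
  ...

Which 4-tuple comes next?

(729, 10, 26, 52)

First value: ×3 each step; 1, 3, 9, 27, 81, 243 → 729.
For the second value, −2 each step: 22, 20, 18, 16, 14, 12 → 10.
Third value: 8, 17, 14, 23, 20, 29 → 26 (alternating steps +9, −3, +9, −3, …).
Fourth value: alternating steps +2, +5, +2, +5, …, so 31, 33, 38, 40, 45, 47 → 52.
Putting it together: (729, 10, 26, 52).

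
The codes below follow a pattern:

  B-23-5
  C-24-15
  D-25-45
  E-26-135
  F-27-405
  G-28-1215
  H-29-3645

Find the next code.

I-30-10935

Letter: letters move forward 1 place in the alphabet; B, C, D, E, F, G, H → I.
Second component goes 23, 24, 25, 26, 27, 28, 29 → 30 (+1 each step).
Third component: ×3 each step; 5, 15, 45, 135, 405, 1215, 3645 → 10935.
Putting it together: I-30-10935.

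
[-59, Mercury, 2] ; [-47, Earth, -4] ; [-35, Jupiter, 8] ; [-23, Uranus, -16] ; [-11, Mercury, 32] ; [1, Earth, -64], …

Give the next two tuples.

[13, Jupiter, 128], [25, Uranus, -256]

First slot: -59, -47, -35, -23, -11, 1 → 13 → 25 (+12 each step).
Planet: repeats Mercury → Earth → Jupiter → Uranus, so Mercury, Earth, Jupiter, Uranus, Mercury, Earth → Jupiter → Uranus.
Third slot — ×(-2) each step: 2, -4, 8, -16, 32, -64 → 128 → -256.
So the next two tuples are [13, Jupiter, 128] and [25, Uranus, -256].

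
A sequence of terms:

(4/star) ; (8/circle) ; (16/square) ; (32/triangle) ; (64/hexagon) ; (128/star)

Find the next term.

(256/circle)

First coordinate: ×2 each step, so 4, 8, 16, 32, 64, 128 → 256.
For the shape, repeats star → circle → square → triangle → hexagon: star, circle, square, triangle, hexagon, star → circle.
Combining the parts gives (256/circle).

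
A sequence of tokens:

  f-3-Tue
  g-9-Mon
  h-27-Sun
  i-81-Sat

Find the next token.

j-243-Fri

Letter: f, g, h, i → j (letters move forward 1 place in the alphabet).
Second component: ×3 each step, so 3, 9, 27, 81 → 243.
Day: runs backward through the weekdays Mon→Sun; Tue, Mon, Sun, Sat → Fri.
Putting it together: j-243-Fri.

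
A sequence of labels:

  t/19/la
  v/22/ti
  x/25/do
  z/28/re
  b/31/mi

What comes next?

Letter: letters move forward 2 places in the alphabet, wrapping Z→A; t, v, x, z, b → d.
Second component goes 19, 22, 25, 28, 31 → 34 (+3 each step).
Note — runs through the solfège scale do→ti: la, ti, do, re, mi → fa.
Combining the parts gives d/34/fa.

d/34/fa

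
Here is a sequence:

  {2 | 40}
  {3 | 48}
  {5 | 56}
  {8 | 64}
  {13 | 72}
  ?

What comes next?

{21 | 80}

First value: 2, 3, 5, 8, 13 → 21 (each term is the sum of the two before it).
Second value — +8 each step: 40, 48, 56, 64, 72 → 80.
Combining the parts gives {21 | 80}.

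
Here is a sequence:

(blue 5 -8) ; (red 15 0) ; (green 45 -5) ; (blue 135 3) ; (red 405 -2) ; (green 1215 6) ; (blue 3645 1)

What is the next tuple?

For the colour, repeats blue → red → green: blue, red, green, blue, red, green, blue → red.
For the second coordinate, ×3 each step: 5, 15, 45, 135, 405, 1215, 3645 → 10935.
Third coordinate: -8, 0, -5, 3, -2, 6, 1 → 9 (alternating steps +8, −5, +8, −5, …).
Putting it together: (red 10935 9).

(red 10935 9)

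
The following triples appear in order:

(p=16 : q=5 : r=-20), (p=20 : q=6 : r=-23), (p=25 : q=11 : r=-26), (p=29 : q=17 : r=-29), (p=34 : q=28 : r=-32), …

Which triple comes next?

(p=38 : q=45 : r=-35)

P: 16, 20, 25, 29, 34 → 38 (alternating steps +4, +5, +4, +5, …).
Q — each term is the sum of the two before it: 5, 6, 11, 17, 28 → 45.
R — −3 each step: -20, -23, -26, -29, -32 → -35.
Putting it together: (p=38 : q=45 : r=-35).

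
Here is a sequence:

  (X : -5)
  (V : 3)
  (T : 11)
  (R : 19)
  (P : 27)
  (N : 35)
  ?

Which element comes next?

(L : 43)

Letter: letters move back 2 places in the alphabet, so X, V, T, R, P, N → L.
Second component: +8 each step; -5, 3, 11, 19, 27, 35 → 43.
Combining the parts gives (L : 43).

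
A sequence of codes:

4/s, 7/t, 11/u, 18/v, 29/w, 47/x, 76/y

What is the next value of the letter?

z

Letter: letters move forward 1 place in the alphabet, so s, t, u, v, w, x, y → z.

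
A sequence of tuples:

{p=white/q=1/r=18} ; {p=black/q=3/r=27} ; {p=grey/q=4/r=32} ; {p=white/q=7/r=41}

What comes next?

P: repeats white → black → grey, so white, black, grey, white → black.
For the q, each term is the sum of the two before it: 1, 3, 4, 7 → 11.
R: alternating steps +9, +5, +9, +5, …, so 18, 27, 32, 41 → 46.
Combining the parts gives {p=black/q=11/r=46}.

{p=black/q=11/r=46}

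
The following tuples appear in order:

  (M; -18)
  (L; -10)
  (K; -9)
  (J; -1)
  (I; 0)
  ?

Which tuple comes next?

Letter: letters move back 1 place in the alphabet; M, L, K, J, I → H.
For the second coordinate, alternating steps +8, +1, +8, +1, …: -18, -10, -9, -1, 0 → 8.
Combining the parts gives (H; 8).

(H; 8)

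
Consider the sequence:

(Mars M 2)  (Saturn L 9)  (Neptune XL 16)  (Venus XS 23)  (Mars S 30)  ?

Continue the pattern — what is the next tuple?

Planet: Mars, Saturn, Neptune, Venus, Mars → Saturn (repeats Mars → Saturn → Neptune → Venus).
Size: runs through clothing sizes XS→XL; M, L, XL, XS, S → M.
Third value: +7 each step; 2, 9, 16, 23, 30 → 37.
Putting it together: (Saturn M 37).

(Saturn M 37)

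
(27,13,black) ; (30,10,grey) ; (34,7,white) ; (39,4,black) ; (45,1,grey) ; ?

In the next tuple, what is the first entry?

First entry: differences are 3, 4, 5, … (increasing by 1 each time), so 27, 30, 34, 39, 45 → 52.

52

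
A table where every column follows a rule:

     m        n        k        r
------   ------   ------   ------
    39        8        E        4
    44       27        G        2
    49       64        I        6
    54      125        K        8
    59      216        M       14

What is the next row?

Column m goes 39, 44, 49, 54, 59 → 64 (+5 each step).
Column n: perfect cubes: 2³, 3³, 4³, …, so 8, 27, 64, 125, 216 → 343.
Column k: E, G, I, K, M → O (letters move forward 2 places in the alphabet).
For the column r, each term is the sum of the two before it: 4, 2, 6, 8, 14 → 22.
So the next row is 64  343  O  22.

64  343  O  22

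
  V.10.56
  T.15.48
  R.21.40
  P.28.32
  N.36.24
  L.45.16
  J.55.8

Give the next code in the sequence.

Letter — letters move back 2 places in the alphabet: V, T, R, P, N, L, J → H.
Second component: 10, 15, 21, 28, 36, 45, 55 → 66 (differences are 5, 6, 7, … (increasing by 1 each time)).
Third component goes 56, 48, 40, 32, 24, 16, 8 → 0 (−8 each step).
So the next code is H.66.0.

H.66.0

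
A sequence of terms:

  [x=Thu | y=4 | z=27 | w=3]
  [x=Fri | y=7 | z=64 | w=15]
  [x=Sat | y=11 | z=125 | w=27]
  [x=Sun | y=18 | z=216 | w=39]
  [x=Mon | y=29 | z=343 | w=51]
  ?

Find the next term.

[x=Tue | y=47 | z=512 | w=63]

For the x, runs through the weekdays Mon→Sun: Thu, Fri, Sat, Sun, Mon → Tue.
Y: 4, 7, 11, 18, 29 → 47 (each term is the sum of the two before it).
Z: perfect cubes: 3³, 4³, 5³, …; 27, 64, 125, 216, 343 → 512.
W: +12 each step; 3, 15, 27, 39, 51 → 63.
Combining the parts gives [x=Tue | y=47 | z=512 | w=63].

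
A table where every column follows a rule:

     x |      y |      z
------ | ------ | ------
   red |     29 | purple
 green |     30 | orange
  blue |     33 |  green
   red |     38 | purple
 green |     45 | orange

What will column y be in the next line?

Column x goes red, green, blue, red, green → blue (repeats red → green → blue).
Column y goes 29, 30, 33, 38, 45 → 54 (differences are 1, 3, 5, … (increasing by 2 each time)).
Column z: purple, orange, green, purple, orange → green (repeats purple → orange → green).

54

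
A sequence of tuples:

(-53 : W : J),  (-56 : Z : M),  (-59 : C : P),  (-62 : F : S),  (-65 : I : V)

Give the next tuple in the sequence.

First component: −3 each step, so -53, -56, -59, -62, -65 → -68.
First letter: W, Z, C, F, I → L (letters move forward 3 places in the alphabet, wrapping Z→A).
Second letter: letters move forward 3 places in the alphabet; J, M, P, S, V → Y.
Putting it together: (-68 : L : Y).

(-68 : L : Y)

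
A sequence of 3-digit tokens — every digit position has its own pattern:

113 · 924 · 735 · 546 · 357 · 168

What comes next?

979

First digit: 1, 9, 7, 5, 3, 1 → 9 (−2 each step, mod 10).
Second digit: +1 each step, mod 10, so 1, 2, 3, 4, 5, 6 → 7.
Third digit goes 3, 4, 5, 6, 7, 8 → 9 (+1 each step, mod 10).
So the next token is 979.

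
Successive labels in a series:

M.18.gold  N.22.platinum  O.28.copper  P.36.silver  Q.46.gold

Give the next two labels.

Letter — letters move forward 1 place in the alphabet: M, N, O, P, Q → R → S.
Second component: differences are 4, 6, 8, … (increasing by 2 each time), so 18, 22, 28, 36, 46 → 58 → 72.
For the metal, repeats gold → platinum → copper → silver: gold, platinum, copper, silver, gold → platinum → copper.
Putting the parts together: R.58.platinum and then S.72.copper.

R.58.platinum then S.72.copper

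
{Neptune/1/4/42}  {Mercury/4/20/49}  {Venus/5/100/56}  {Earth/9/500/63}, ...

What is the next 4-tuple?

For the planet, runs through the planets Mercury→Neptune: Neptune, Mercury, Venus, Earth → Mars.
Second component: each term is the sum of the two before it; 1, 4, 5, 9 → 14.
Third component: ×5 each step, so 4, 20, 100, 500 → 2500.
For the fourth component, +7 each step: 42, 49, 56, 63 → 70.
Combining the parts gives {Mars/14/2500/70}.

{Mars/14/2500/70}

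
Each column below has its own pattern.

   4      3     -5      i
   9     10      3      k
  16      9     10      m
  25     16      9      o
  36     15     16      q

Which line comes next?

First component — perfect squares: 2², 3², 4², …: 4, 9, 16, 25, 36 → 49.
Second component — alternating steps +7, −1, +7, −1, …: 3, 10, 9, 16, 15 → 22.
Third component: always the previous value of the second component, so -5, 3, 10, 9, 16 → 15.
Letter goes i, k, m, o, q → s (letters move forward 2 places in the alphabet).
So the next line is 49  22  15  s.

49  22  15  s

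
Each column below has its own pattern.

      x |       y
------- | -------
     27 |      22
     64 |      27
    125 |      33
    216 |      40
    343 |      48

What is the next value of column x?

512

Column x: perfect cubes: 3³, 4³, 5³, …; 27, 64, 125, 216, 343 → 512.
Column y goes 22, 27, 33, 40, 48 → 57 (differences are 5, 6, 7, … (increasing by 1 each time)).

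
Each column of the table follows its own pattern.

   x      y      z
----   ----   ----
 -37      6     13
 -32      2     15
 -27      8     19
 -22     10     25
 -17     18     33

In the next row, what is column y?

28

Column x: +5 each step, so -37, -32, -27, -22, -17 → -12.
For the column y, each term is the sum of the two before it: 6, 2, 8, 10, 18 → 28.
For the column z, differences are 2, 4, 6, … (increasing by 2 each time): 13, 15, 19, 25, 33 → 43.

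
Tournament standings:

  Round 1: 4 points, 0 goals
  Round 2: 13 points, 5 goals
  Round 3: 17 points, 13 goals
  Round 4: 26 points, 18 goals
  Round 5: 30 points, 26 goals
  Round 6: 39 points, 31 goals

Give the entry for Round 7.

For the points, alternating steps +9, +4, +9, +4, …: 4, 13, 17, 26, 30, 39 → 43.
Goals: 0, 5, 13, 18, 26, 31 → 39 (alternating steps +5, +8, +5, +8, …).
Putting it together: 43 points, 39 goals.

43 points, 39 goals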